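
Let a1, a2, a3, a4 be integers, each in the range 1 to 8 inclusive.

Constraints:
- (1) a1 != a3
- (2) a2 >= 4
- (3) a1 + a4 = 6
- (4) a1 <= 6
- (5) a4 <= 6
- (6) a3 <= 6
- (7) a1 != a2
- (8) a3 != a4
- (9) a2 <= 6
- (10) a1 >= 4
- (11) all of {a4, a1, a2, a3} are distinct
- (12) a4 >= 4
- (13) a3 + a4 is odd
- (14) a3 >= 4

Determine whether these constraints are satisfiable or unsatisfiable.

Constraints 2, 4, 5, 6, 9, 10, 12, and 14 confine each of a4, a1, a2, a3 to the 3 values {4, …, 6}.
Constraint 11 requires all 4 of them to be distinct, but only 3 values are available — impossible by the pigeonhole principle.

Unsatisfiable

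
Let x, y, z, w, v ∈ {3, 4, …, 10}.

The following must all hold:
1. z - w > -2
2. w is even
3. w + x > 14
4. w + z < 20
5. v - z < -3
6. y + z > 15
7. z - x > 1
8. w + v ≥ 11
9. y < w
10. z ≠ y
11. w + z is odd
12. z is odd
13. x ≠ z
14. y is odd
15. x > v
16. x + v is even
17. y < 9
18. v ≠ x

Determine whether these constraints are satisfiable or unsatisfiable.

Setting (x, y, z, w, v) = (7, 7, 9, 8, 3) satisfies everything: constraint 1: z - w = 1; constraint 3: w + x = 15; constraint 4: w + z = 17, and the others follow.

Satisfiable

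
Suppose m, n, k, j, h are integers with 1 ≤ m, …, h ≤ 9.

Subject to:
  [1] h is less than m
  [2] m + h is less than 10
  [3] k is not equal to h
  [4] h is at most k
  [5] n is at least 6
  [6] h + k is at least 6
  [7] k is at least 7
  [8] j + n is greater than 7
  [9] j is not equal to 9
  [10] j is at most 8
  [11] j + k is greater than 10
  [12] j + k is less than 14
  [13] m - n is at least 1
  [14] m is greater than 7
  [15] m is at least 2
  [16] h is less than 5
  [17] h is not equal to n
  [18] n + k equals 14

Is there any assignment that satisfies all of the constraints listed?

Satisfiable

Take m = 8, n = 6, k = 8, j = 4, h = 1. Then constraint 2: m + h = 9; constraint 6: h + k = 9; constraint 8: j + n = 10, and every other listed constraint is also met.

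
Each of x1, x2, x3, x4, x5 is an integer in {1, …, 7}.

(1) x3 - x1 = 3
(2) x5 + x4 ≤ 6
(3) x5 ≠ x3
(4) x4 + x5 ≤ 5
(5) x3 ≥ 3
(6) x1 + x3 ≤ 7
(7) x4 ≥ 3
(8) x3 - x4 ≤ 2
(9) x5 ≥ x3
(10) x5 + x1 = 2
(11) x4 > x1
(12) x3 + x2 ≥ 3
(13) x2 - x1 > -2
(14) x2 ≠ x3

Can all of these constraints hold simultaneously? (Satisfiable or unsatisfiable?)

From constraint 7: x4 ≥ 3. From constraints 5 and 9: x5 ≥ x3 ≥ 3. Hence x4 + x5 ≥ 6. But constraint 4 requires x4 + x5 ≤ 5, and 5 < 6. Contradiction.

Unsatisfiable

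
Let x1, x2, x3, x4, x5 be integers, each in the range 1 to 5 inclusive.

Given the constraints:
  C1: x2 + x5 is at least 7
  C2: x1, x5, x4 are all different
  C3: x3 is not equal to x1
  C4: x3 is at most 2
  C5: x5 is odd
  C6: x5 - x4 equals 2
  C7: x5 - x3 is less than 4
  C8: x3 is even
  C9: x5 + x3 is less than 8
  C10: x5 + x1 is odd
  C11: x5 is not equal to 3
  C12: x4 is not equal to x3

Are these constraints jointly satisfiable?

Satisfiable

One satisfying assignment is x1 = 4, x2 = 2, x3 = 2, x4 = 3, x5 = 5.
For the less obvious constraints — constraint 1: x2 + x5 = 7; constraint 6: x5 - x4 = 2 — and the others hold by inspection.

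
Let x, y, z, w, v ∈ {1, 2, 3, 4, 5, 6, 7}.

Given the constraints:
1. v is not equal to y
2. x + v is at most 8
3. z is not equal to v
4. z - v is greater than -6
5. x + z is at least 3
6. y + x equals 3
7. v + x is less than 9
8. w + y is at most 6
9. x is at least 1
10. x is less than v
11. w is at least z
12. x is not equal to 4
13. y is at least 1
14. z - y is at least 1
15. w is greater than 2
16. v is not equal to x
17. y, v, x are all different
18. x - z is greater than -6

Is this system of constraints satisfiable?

Try x = 1, y = 2, z = 4, w = 4, v = 7.
Check constraint 2: x + v = 8; constraint 4: z - v = -3. The remaining constraints are straightforward to verify.

Satisfiable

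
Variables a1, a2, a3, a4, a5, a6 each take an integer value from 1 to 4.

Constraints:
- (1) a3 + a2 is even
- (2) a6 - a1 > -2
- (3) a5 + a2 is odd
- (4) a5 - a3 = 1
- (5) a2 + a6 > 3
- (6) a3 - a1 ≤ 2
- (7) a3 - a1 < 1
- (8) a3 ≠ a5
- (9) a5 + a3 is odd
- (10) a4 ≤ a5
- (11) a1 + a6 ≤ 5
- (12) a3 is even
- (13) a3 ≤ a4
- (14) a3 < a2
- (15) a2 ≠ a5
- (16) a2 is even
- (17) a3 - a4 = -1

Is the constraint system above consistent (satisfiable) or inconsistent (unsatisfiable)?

Take a1 = 3, a2 = 4, a3 = 2, a4 = 3, a5 = 3, a6 = 2. Then constraint 2: a6 - a1 = -1; constraint 4: a5 - a3 = 1, and every other listed constraint is also met.

Satisfiable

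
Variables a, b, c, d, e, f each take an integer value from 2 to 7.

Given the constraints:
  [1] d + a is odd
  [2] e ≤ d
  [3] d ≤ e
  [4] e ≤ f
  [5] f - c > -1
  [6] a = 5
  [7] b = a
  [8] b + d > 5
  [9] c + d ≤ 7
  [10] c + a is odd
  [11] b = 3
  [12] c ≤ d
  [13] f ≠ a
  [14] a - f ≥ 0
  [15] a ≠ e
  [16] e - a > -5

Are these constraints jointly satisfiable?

Unsatisfiable

Constraint 11 fixes b = 3 and constraint 6 fixes a = 5, but constraint 7 requires b = a. Since 3 ≠ 5, contradiction.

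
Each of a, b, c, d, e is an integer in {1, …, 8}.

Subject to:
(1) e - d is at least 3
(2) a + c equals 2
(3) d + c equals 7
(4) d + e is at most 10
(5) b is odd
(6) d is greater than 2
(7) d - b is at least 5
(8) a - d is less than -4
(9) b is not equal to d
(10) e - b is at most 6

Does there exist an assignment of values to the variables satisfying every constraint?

Constraints 1, 7, and 10 give b − e ≥ -6, e − d ≥ 3, d − b ≥ 5.
Adding all 3 inequalities: the left sides telescope to 0, and the right sides sum to (-6) + 3 + 5 = 2. So 0 ≥ 2, which is false.

Unsatisfiable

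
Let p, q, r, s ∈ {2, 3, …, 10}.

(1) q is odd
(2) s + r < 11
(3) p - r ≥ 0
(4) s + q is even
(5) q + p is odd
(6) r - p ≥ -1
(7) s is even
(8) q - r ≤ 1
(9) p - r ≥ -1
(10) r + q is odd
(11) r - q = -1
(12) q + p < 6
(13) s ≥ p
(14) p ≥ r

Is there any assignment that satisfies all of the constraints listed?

Unsatisfiable

Constraint 7 makes s even and constraint 1 makes q odd, so s + q must be odd. Constraint 4 says s + q is even — contradiction.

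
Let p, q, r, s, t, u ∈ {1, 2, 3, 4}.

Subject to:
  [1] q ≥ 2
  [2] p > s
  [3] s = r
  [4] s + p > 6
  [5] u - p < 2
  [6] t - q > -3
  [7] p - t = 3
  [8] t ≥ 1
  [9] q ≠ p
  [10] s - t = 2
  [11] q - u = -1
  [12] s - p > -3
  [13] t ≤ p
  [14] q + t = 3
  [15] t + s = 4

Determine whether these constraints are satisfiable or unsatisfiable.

Try p = 4, q = 2, r = 3, s = 3, t = 1, u = 3.
Check constraint 4: s + p = 7; constraint 5: u - p = -1. The remaining constraints are straightforward to verify.

Satisfiable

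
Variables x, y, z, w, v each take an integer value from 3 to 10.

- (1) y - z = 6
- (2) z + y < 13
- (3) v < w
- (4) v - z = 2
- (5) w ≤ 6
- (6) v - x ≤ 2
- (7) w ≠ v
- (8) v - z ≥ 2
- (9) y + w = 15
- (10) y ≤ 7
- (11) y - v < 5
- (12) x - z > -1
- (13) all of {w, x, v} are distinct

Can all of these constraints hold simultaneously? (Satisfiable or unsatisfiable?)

Unsatisfiable

From constraint 10: y ≤ 7. From constraint 5: w ≤ 6. Hence y + w ≤ 13. But constraint 9 requires y + w = 15, and 15 > 13. Contradiction.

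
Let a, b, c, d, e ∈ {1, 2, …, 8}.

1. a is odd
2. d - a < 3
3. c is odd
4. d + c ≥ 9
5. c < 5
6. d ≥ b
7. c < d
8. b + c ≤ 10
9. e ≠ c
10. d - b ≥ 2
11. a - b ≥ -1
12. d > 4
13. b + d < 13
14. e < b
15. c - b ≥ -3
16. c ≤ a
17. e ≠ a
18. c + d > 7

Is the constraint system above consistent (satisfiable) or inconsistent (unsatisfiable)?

Satisfiable

Take a = 5, b = 5, c = 3, d = 7, e = 4. Then constraint 2: d - a = 2; constraint 4: d + c = 10; constraint 8: b + c = 8, and every other listed constraint is also met.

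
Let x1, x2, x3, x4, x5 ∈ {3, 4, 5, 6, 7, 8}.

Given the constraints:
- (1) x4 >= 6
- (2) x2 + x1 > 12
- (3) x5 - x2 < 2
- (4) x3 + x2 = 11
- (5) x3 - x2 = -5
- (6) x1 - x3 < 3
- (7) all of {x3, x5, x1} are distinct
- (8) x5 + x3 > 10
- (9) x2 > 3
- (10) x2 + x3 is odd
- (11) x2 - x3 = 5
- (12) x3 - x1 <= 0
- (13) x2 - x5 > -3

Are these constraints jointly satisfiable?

Setting (x1, x2, x3, x4, x5) = (5, 8, 3, 8, 8) satisfies everything: constraint 2: x2 + x1 = 13; constraint 3: x5 - x2 = 0; constraint 4: x3 + x2 = 11, and the others follow.

Satisfiable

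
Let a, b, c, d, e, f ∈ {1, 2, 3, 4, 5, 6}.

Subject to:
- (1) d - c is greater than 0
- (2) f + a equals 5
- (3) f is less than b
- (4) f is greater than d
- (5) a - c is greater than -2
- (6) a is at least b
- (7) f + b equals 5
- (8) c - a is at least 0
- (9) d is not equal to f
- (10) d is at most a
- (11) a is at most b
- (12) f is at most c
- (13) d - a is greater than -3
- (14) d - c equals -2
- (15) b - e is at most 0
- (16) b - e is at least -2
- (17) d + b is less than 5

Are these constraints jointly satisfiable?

Unsatisfiable

Constraints 1, 3, 4, 6, and 8 give a ≤ c, c < d, d < f, f < b, b ≤ a. Chaining: a ≤ c < d < f < b ≤ a, which forces a < a — impossible.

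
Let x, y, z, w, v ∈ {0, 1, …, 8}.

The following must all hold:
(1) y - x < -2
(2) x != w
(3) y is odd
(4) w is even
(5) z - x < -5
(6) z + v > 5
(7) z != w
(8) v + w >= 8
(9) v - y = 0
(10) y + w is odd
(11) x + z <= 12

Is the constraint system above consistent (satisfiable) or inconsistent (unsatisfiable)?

Satisfiable

Setting (x, y, z, w, v) = (8, 5, 1, 4, 5) satisfies everything: constraint 1: y - x = -3; constraint 5: z - x = -7, and the others follow.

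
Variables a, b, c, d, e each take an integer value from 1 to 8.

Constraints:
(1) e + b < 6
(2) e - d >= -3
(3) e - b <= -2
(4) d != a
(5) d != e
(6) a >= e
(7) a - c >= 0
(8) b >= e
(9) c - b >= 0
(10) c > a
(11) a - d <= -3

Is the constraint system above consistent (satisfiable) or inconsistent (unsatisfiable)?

Unsatisfiable

Constraints 2, 3, 7, 9, and 11 give b − e ≥ 2, e − d ≥ -3, d − a ≥ 3, a − c ≥ 0, c − b ≥ 0.
Adding all 5 inequalities: the left sides telescope to 0, and the right sides sum to 2 + (-3) + 3 + 0 + 0 = 2. So 0 ≥ 2, which is false.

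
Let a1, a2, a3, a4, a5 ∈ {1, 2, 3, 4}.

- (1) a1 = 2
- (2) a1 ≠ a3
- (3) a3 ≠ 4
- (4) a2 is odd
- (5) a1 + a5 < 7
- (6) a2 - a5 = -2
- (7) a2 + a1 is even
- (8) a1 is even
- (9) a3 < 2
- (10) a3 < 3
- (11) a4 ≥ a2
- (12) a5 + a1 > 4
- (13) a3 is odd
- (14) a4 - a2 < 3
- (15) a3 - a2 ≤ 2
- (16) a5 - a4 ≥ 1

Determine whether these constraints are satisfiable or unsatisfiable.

Constraint 4 makes a2 odd and constraint 8 makes a1 even, so a2 + a1 must be odd. Constraint 7 says a2 + a1 is even — contradiction.

Unsatisfiable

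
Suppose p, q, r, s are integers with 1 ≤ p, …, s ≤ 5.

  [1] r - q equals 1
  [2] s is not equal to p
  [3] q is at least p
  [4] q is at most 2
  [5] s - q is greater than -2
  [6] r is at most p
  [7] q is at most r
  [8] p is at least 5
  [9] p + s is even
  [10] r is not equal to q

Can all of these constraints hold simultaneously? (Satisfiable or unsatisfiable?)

Unsatisfiable

From constraint 8: p ≥ 5. From constraints 3 and 4: p ≤ q and q ≤ 2, so p ≤ 2. But 2 < 5, so no value of p works.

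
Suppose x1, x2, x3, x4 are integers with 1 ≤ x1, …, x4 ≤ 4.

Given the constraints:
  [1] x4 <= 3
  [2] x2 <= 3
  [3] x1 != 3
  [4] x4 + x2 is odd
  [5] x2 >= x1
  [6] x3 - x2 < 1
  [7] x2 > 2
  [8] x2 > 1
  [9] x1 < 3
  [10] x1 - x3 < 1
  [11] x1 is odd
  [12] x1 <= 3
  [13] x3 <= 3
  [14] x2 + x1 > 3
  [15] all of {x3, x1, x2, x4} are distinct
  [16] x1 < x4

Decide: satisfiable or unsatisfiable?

Unsatisfiable

Constraints 1, 2, 12, and 13 confine each of x3, x1, x2, x4 to the 3 values {1, …, 3} (the domain already gives each ≥ 1).
Constraint 15 requires all 4 of them to be distinct, but only 3 values are available — impossible by the pigeonhole principle.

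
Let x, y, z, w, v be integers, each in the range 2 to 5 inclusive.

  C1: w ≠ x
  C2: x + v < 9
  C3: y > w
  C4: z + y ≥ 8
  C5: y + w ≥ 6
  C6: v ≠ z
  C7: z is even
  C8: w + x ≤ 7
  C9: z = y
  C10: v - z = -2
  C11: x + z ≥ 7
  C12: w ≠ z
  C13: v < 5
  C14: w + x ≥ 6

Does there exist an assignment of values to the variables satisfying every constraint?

Take x = 5, y = 4, z = 4, w = 2, v = 2. Then constraint 2: x + v = 7; constraint 4: z + y = 8, and every other listed constraint is also met.

Satisfiable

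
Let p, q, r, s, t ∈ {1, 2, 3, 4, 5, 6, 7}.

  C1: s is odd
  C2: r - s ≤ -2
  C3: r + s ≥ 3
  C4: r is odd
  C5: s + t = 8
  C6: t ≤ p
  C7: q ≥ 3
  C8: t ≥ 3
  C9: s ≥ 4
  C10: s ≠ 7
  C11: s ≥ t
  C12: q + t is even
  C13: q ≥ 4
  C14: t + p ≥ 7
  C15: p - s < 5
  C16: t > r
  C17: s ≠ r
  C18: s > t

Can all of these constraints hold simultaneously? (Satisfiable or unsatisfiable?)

Satisfiable

The assignment p = 7, q = 5, r = 1, s = 5, t = 3 works:
  constraint 2 holds since r - s = -4.
  constraint 3 holds since r + s = 6.
The rest check out directly.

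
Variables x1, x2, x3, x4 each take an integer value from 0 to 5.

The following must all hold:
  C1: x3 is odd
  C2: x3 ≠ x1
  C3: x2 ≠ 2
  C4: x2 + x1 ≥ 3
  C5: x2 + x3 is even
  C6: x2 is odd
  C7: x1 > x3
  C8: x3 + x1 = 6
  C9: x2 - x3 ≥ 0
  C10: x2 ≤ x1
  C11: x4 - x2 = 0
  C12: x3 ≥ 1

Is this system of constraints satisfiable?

Satisfiable

The assignment x1 = 5, x2 = 1, x3 = 1, x4 = 1 works:
  constraint 4 holds since x2 + x1 = 6.
  constraint 8 holds since x3 + x1 = 6.
The rest check out directly.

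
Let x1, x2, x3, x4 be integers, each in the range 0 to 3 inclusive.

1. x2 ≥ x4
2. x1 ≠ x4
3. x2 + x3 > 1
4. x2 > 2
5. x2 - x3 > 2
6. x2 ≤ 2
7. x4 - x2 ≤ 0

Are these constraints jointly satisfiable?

From constraint 4: x2 ≥ 3. From constraint 6: x2 ≤ 2. But 2 < 3, so no value of x2 works.

Unsatisfiable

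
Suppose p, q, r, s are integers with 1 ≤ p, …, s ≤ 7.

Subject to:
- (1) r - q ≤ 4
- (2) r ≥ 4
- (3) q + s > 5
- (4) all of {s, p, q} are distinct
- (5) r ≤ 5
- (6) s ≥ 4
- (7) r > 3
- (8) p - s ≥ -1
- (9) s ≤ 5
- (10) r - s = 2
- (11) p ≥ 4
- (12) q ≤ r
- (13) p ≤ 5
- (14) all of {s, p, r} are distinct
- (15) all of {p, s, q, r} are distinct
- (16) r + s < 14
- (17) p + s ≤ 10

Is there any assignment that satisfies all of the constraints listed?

Unsatisfiable

Constraints 2, 5, 6, 9, 11, and 13 confine each of s, p, r to the 2 values {4, 5}.
Constraint 14 requires all 3 of them to be distinct, but only 2 values are available — impossible by the pigeonhole principle.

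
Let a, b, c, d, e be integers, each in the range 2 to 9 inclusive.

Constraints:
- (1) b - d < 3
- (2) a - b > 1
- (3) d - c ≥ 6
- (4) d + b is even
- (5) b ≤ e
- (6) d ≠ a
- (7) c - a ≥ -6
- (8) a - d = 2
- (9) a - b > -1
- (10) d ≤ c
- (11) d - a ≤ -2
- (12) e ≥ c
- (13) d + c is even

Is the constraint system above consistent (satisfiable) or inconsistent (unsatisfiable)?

Unsatisfiable

Constraints 3, 7, and 11 give c − a ≥ -6, a − d ≥ 2, d − c ≥ 6.
Adding all 3 inequalities: the left sides telescope to 0, and the right sides sum to (-6) + 2 + 6 = 2. So 0 ≥ 2, which is false.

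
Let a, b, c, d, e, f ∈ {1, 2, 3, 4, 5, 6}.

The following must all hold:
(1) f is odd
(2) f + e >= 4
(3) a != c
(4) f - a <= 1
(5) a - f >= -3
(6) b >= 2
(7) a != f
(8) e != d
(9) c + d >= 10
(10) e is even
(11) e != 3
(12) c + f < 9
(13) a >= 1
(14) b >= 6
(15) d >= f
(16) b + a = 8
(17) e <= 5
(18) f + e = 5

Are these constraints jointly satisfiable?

Try a = 2, b = 6, c = 4, d = 6, e = 2, f = 3.
Check constraint 2: f + e = 5; constraint 4: f - a = 1. The remaining constraints are straightforward to verify.

Satisfiable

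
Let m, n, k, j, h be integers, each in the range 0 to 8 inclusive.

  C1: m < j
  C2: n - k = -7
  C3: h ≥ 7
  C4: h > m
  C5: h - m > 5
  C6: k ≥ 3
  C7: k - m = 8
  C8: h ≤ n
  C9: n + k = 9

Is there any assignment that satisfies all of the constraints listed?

Unsatisfiable

From constraints 3 and 8: n ≥ h ≥ 7. From constraint 6: k ≥ 3. Hence n + k ≥ 10. But constraint 9 requires n + k = 9, and 9 < 10. Contradiction.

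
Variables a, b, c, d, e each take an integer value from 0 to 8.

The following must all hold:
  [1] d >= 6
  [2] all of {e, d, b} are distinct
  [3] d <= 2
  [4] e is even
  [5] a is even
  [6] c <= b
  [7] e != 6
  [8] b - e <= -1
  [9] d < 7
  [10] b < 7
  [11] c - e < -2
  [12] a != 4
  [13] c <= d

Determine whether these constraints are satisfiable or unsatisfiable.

Unsatisfiable

From constraint 1: d ≥ 6. From constraint 3: d ≤ 2. But 2 < 6, so no value of d works.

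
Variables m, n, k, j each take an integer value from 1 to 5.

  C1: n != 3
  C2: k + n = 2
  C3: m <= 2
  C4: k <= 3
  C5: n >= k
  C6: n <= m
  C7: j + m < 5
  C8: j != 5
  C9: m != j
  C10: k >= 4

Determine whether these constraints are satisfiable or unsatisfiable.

Unsatisfiable

From constraints 5 and 10: n ≥ k and k ≥ 4, so n ≥ 4. From constraints 3 and 6: n ≤ m and m ≤ 2, so n ≤ 2. But 2 < 4, so no value of n works.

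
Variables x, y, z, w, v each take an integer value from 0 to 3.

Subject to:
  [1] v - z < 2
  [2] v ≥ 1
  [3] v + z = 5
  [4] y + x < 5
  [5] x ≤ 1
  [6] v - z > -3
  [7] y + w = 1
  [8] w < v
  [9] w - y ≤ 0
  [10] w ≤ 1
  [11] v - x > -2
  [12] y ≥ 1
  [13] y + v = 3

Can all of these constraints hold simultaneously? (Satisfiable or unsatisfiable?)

Satisfiable

Take x = 1, y = 1, z = 3, w = 0, v = 2. Then constraint 1: v - z = -1; constraint 3: v + z = 5; constraint 4: y + x = 2, and every other listed constraint is also met.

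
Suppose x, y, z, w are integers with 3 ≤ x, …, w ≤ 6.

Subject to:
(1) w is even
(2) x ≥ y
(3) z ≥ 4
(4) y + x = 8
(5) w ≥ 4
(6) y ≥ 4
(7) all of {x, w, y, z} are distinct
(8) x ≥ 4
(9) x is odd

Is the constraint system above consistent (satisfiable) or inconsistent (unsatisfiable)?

Unsatisfiable

Constraints 3, 5, 6, and 8 confine each of x, w, y, z to the 3 values {4, …, 6} (the domain already gives each ≤ 6).
Constraint 7 requires all 4 of them to be distinct, but only 3 values are available — impossible by the pigeonhole principle.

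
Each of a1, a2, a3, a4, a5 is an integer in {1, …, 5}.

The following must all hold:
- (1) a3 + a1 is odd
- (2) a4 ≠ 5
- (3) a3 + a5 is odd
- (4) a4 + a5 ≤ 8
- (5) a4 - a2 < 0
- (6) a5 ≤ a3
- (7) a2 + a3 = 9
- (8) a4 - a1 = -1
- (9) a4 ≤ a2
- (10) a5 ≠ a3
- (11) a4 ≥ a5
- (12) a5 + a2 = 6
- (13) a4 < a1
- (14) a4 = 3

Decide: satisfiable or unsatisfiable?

Satisfiable

One satisfying assignment is a1 = 4, a2 = 4, a3 = 5, a4 = 3, a5 = 2.
For the less obvious constraints — constraint 4: a4 + a5 = 5; constraint 5: a4 - a2 = -1 — and the others hold by inspection.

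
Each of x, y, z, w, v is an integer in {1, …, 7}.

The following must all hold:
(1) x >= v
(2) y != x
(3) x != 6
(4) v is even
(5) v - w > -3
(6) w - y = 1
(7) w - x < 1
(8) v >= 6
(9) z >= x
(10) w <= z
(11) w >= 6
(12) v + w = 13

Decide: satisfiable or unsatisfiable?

Take x = 7, y = 6, z = 7, w = 7, v = 6. Then constraint 5: v - w = -1; constraint 6: w - y = 1, and every other listed constraint is also met.

Satisfiable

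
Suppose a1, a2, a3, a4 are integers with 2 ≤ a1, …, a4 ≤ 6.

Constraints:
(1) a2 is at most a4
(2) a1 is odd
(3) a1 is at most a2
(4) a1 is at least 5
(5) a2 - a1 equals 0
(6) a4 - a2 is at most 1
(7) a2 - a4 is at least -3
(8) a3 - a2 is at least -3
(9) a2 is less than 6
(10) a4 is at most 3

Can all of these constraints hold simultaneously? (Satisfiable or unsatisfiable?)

From constraints 3 and 4: a2 ≥ a1 and a1 ≥ 5, so a2 ≥ 5. From constraints 1 and 10: a2 ≤ a4 and a4 ≤ 3, so a2 ≤ 3. But 3 < 5, so no value of a2 works.

Unsatisfiable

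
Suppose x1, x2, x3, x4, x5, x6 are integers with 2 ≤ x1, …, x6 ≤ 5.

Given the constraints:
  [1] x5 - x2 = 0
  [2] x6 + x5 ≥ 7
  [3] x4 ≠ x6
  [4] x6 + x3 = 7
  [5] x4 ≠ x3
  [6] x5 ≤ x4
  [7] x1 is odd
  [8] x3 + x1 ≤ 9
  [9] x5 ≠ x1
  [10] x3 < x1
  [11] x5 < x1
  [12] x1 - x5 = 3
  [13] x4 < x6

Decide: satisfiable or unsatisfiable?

Satisfiable

Take x1 = 5, x2 = 2, x3 = 2, x4 = 3, x5 = 2, x6 = 5. Then constraint 1: x5 - x2 = 0; constraint 2: x6 + x5 = 7, and every other listed constraint is also met.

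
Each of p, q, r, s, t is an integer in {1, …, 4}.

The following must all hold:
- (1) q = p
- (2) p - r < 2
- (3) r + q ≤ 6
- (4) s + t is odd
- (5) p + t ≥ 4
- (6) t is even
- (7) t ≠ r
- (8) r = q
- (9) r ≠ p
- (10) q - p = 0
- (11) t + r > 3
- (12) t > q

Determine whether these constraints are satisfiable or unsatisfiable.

From constraints 1 and 8, r = q = p, so r = p. But constraint 9 says r ≠ p. Contradiction.

Unsatisfiable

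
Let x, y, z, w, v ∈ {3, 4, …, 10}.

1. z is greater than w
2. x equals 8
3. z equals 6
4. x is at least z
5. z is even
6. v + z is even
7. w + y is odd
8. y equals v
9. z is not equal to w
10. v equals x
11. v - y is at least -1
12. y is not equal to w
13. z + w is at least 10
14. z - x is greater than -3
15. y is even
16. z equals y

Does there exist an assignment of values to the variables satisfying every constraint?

Unsatisfiable

Constraint 3 fixes z = 6 and constraint 2 fixes x = 8. Constraints 8, 10, and 16 give z = y = v = x, so z = x. But 6 ≠ 8 — contradiction.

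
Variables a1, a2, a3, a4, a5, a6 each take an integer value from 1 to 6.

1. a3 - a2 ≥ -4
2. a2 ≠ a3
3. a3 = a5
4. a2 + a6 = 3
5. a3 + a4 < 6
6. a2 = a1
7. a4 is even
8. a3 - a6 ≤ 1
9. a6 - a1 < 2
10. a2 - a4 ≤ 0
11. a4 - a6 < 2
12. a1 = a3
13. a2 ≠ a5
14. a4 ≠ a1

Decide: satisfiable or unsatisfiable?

Unsatisfiable

From constraints 3, 6, and 12, a2 = a1 = a3 = a5, so a2 = a5. But constraint 13 says a2 ≠ a5. Contradiction.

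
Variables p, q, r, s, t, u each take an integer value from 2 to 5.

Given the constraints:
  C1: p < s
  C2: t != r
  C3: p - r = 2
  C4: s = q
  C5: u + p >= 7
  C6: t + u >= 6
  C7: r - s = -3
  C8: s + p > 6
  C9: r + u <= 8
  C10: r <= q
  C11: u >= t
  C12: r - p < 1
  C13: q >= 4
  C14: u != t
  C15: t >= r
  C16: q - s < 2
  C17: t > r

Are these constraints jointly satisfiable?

Setting (p, q, r, s, t, u) = (4, 5, 2, 5, 4, 5) satisfies everything: constraint 3: p - r = 2; constraint 5: u + p = 9, and the others follow.

Satisfiable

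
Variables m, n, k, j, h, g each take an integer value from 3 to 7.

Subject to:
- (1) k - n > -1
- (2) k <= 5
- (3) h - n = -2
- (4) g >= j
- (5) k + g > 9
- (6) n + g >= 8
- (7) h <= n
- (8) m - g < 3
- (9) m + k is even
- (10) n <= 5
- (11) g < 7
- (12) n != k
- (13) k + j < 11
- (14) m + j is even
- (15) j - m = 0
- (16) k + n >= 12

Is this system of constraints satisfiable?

From constraint 2: k ≤ 5. From constraint 10: n ≤ 5. Hence k + n ≤ 10. But constraint 16 requires k + n ≥ 12, and 12 > 10. Contradiction.

Unsatisfiable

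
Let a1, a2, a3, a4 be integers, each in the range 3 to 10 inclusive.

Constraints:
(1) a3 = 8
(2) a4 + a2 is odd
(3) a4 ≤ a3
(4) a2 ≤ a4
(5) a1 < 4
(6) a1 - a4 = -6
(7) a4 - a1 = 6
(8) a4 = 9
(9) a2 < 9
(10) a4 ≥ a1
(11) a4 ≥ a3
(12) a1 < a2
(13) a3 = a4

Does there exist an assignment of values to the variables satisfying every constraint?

Unsatisfiable

Constraint 1 fixes a3 = 8 and constraint 8 fixes a4 = 9, but constraint 13 requires a3 = a4. Since 8 ≠ 9, contradiction.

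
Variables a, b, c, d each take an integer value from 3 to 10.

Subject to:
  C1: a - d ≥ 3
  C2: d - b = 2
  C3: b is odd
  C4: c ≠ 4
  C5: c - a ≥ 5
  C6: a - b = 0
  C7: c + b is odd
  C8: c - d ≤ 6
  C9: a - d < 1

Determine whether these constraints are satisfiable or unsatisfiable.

Unsatisfiable

Constraints 1, 5, and 8 give a − d ≥ 3, d − c ≥ -6, c − a ≥ 5.
Adding all 3 inequalities: the left sides telescope to 0, and the right sides sum to 3 + (-6) + 5 = 2. So 0 ≥ 2, which is false.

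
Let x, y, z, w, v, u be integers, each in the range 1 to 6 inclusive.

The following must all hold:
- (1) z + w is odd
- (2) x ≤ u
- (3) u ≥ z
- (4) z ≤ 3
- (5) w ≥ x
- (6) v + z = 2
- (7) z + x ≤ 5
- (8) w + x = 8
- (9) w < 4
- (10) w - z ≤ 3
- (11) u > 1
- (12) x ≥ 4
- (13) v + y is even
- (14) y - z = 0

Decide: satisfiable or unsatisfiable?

From constraints 5 and 12: w ≥ x and x ≥ 4, so w ≥ 4. From constraint 9: w ≤ 3. But 3 < 4, so no value of w works.

Unsatisfiable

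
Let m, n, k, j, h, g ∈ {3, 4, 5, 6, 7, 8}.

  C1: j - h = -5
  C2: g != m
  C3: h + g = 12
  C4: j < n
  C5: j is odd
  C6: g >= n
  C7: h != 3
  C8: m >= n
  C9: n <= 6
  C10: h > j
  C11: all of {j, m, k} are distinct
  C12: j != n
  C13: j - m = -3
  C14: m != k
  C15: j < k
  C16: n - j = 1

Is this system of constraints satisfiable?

Take m = 6, n = 4, k = 4, j = 3, h = 8, g = 4. Then constraint 1: j - h = -5; constraint 3: h + g = 12; constraint 13: j - m = -3, and every other listed constraint is also met.

Satisfiable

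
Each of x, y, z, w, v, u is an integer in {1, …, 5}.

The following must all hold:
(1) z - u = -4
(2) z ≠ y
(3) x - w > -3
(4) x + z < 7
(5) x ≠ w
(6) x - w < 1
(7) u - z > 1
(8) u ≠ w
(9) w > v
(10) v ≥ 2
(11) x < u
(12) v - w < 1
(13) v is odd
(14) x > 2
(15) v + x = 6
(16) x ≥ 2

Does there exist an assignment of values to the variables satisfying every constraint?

Satisfiable

The assignment x = 3, y = 5, z = 1, w = 4, v = 3, u = 5 works:
  constraint 1 holds since z - u = -4.
  constraint 3 holds since x - w = -1.
The rest check out directly.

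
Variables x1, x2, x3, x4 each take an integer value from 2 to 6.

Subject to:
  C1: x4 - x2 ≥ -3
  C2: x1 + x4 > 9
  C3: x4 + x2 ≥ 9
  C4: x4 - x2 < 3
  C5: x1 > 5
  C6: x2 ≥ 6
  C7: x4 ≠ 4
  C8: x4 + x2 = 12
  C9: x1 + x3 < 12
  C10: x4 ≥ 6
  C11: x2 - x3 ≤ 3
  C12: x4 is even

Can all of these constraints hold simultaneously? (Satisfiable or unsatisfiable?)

Try x1 = 6, x2 = 6, x3 = 5, x4 = 6.
Check constraint 1: x4 - x2 = 0; constraint 2: x1 + x4 = 12. The remaining constraints are straightforward to verify.

Satisfiable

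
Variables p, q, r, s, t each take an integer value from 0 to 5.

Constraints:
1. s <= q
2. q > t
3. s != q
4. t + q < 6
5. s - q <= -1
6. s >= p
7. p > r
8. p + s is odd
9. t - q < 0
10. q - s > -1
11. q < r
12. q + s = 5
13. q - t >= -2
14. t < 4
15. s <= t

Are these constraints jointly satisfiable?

Constraints 2, 6, 7, 11, and 15 give t < q, q < r, r < p, p ≤ s, s ≤ t. Chaining: t < q < r < p ≤ s ≤ t, which forces t < t — impossible.

Unsatisfiable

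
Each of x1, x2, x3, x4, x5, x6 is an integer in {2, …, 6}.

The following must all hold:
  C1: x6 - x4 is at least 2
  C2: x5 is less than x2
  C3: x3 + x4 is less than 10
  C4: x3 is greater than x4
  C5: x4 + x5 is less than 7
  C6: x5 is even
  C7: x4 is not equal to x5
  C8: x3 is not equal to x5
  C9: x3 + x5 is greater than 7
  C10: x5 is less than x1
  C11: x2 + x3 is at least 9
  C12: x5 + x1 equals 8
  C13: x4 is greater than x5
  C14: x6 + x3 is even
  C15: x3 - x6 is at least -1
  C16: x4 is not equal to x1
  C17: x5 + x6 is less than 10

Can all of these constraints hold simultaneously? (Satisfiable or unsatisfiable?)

Try x1 = 6, x2 = 4, x3 = 6, x4 = 3, x5 = 2, x6 = 6.
Check constraint 1: x6 - x4 = 3; constraint 3: x3 + x4 = 9. The remaining constraints are straightforward to verify.

Satisfiable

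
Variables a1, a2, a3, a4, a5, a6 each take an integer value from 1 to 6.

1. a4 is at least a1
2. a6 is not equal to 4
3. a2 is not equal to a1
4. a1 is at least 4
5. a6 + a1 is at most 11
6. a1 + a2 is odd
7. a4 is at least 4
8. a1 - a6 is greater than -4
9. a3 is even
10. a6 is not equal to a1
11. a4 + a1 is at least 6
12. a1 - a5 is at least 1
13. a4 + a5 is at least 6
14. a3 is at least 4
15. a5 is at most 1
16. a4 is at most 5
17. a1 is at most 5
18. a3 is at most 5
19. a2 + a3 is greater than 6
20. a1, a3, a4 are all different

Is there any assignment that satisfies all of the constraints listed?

Unsatisfiable

Constraints 4, 7, 14, 16, 17, and 18 confine each of a1, a3, a4 to the 2 values {4, 5}.
Constraint 20 requires all 3 of them to be distinct, but only 2 values are available — impossible by the pigeonhole principle.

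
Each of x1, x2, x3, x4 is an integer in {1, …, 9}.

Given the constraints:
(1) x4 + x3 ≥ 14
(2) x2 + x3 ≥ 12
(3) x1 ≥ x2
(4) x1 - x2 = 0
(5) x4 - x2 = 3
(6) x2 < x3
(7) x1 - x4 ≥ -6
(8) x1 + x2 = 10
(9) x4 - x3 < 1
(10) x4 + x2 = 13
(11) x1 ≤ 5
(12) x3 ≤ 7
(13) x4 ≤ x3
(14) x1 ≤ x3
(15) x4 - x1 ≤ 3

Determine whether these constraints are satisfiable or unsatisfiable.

From constraints 12 and 13: x4 ≤ x3 ≤ 7. From constraints 3 and 11: x2 ≤ x1 ≤ 5. Hence x4 + x2 ≤ 12. But constraint 10 requires x4 + x2 = 13, and 13 > 12. Contradiction.

Unsatisfiable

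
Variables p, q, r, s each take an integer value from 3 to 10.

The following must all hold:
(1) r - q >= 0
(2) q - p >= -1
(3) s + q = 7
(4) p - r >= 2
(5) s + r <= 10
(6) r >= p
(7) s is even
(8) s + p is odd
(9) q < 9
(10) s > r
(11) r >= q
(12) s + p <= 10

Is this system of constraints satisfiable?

Unsatisfiable

Constraints 1, 2, and 4 give q − p ≥ -1, p − r ≥ 2, r − q ≥ 0.
Adding all 3 inequalities: the left sides telescope to 0, and the right sides sum to (-1) + 2 + 0 = 1. So 0 ≥ 1, which is false.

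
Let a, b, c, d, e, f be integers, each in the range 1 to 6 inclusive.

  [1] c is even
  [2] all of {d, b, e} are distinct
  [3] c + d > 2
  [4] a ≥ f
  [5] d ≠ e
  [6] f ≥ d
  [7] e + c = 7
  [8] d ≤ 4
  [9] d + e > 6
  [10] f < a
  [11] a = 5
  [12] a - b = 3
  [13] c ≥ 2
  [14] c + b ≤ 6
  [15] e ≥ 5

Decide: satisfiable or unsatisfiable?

One satisfying assignment is a = 5, b = 2, c = 2, d = 3, e = 5, f = 4.
For the less obvious constraints — constraint 3: c + d = 5; constraint 7: e + c = 7 — and the others hold by inspection.

Satisfiable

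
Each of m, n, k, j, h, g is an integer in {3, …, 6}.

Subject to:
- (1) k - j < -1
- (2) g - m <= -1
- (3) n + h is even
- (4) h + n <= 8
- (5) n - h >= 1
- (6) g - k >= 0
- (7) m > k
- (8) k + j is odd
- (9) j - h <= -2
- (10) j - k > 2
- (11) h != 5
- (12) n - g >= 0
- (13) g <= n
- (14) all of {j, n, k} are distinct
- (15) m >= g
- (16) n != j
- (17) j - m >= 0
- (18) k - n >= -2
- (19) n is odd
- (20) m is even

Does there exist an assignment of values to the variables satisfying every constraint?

Constraints 2, 5, 6, 9, 17, and 18 give k − n ≥ -2, n − h ≥ 1, h − j ≥ 2, j − m ≥ 0, m − g ≥ 1, g − k ≥ 0.
Adding all 6 inequalities: the left sides telescope to 0, and the right sides sum to (-2) + 1 + 2 + 0 + 1 + 0 = 2. So 0 ≥ 2, which is false.

Unsatisfiable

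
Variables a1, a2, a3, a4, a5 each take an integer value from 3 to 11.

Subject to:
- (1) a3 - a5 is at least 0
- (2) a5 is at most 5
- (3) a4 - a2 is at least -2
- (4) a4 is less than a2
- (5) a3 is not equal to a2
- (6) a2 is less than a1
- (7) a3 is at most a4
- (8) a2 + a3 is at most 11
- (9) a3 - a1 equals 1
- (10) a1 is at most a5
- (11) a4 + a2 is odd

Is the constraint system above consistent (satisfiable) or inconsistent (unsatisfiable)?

Constraints 1, 4, 6, 7, and 10 give a2 < a1, a1 ≤ a5, a5 ≤ a3, a3 ≤ a4, a4 < a2. Chaining: a2 < a1 ≤ a5 ≤ a3 ≤ a4 < a2, which forces a2 < a2 — impossible.

Unsatisfiable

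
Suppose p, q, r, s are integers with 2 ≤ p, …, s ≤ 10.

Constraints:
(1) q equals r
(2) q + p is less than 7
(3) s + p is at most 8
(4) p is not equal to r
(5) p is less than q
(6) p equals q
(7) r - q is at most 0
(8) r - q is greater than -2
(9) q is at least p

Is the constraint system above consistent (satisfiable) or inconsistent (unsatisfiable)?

Unsatisfiable

From constraints 1 and 6, p = q = r, so p = r. But constraint 4 says p ≠ r. Contradiction.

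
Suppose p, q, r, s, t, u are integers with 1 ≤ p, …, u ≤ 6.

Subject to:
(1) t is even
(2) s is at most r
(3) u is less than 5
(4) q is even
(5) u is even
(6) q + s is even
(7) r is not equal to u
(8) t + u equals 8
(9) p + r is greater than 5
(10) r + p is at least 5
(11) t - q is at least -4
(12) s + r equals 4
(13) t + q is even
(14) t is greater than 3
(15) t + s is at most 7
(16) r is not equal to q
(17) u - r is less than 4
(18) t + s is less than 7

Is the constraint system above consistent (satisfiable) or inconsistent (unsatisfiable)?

Satisfiable

One satisfying assignment is p = 4, q = 6, r = 2, s = 2, t = 4, u = 4.
For the less obvious constraints — constraint 8: t + u = 8; constraint 9: p + r = 6; constraint 10: r + p = 6 — and the others hold by inspection.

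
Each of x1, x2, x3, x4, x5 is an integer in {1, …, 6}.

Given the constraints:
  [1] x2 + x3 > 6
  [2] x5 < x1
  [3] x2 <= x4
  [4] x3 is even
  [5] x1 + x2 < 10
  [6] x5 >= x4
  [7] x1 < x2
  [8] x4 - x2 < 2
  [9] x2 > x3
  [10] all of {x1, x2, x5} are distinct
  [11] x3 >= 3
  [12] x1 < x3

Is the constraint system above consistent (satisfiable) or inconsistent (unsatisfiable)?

Constraints 2, 3, 6, 9, and 12 give x1 < x3, x3 < x2, x2 ≤ x4, x4 ≤ x5, x5 < x1. Chaining: x1 < x3 < x2 ≤ x4 ≤ x5 < x1, which forces x1 < x1 — impossible.

Unsatisfiable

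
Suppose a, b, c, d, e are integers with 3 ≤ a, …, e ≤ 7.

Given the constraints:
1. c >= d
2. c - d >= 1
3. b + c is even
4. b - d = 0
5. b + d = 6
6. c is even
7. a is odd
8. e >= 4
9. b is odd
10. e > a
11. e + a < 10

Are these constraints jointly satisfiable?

Constraint 9 makes b odd and constraint 6 makes c even, so b + c must be odd. Constraint 3 says b + c is even — contradiction.

Unsatisfiable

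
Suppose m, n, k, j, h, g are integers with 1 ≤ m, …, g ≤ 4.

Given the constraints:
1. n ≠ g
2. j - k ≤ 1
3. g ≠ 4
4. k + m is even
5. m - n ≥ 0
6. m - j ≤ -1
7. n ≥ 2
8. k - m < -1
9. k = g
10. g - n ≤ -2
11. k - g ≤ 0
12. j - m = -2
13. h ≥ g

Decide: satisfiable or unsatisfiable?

Unsatisfiable

Constraints 2, 5, 6, 10, and 11 give j − m ≥ 1, m − n ≥ 0, n − g ≥ 2, g − k ≥ 0, k − j ≥ -1.
Adding all 5 inequalities: the left sides telescope to 0, and the right sides sum to 1 + 0 + 2 + 0 + (-1) = 2. So 0 ≥ 2, which is false.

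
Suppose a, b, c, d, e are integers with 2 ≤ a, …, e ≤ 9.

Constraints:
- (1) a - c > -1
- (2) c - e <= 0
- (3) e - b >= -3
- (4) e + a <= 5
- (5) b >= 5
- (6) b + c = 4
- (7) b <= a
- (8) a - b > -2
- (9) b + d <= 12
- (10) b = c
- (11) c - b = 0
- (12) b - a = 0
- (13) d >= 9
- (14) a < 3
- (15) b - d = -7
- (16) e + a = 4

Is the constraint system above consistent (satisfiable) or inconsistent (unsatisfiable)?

Unsatisfiable

From constraint 5: b ≥ 5. From constraint 13: d ≥ 9. Hence b + d ≥ 14. But constraint 9 requires b + d ≤ 12, and 12 < 14. Contradiction.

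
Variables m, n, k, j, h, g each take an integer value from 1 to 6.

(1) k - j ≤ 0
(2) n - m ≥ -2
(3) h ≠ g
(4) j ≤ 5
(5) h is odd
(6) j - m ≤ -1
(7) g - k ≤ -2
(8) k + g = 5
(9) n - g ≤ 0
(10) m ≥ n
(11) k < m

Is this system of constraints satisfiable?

Constraints 1, 2, 6, 7, and 9 give m − j ≥ 1, j − k ≥ 0, k − g ≥ 2, g − n ≥ 0, n − m ≥ -2.
Adding all 5 inequalities: the left sides telescope to 0, and the right sides sum to 1 + 0 + 2 + 0 + (-2) = 1. So 0 ≥ 1, which is false.

Unsatisfiable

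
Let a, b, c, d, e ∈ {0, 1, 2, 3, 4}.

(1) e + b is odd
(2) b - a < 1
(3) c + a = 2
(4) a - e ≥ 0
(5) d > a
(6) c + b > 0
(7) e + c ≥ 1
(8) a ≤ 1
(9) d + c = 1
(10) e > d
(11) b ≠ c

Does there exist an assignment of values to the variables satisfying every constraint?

Constraints 4, 5, and 10 give d < e, e ≤ a, a < d. Chaining: d < e ≤ a < d, which forces d < d — impossible.

Unsatisfiable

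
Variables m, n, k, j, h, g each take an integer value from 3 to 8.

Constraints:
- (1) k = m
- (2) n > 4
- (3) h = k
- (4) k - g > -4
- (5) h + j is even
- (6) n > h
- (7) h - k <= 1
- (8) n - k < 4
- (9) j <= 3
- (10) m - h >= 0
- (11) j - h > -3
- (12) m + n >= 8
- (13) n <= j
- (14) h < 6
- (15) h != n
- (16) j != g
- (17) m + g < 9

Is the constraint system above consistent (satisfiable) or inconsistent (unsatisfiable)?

From constraint 2: n ≥ 5. From constraints 9 and 13: n ≤ j and j ≤ 3, so n ≤ 3. But 3 < 5, so no value of n works.

Unsatisfiable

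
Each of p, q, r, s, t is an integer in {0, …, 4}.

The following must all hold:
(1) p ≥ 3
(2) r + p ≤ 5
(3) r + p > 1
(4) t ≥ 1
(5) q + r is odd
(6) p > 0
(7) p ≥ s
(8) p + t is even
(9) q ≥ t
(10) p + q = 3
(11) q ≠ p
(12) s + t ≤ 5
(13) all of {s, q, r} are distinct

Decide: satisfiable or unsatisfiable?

Unsatisfiable

From constraint 1: p ≥ 3. From constraints 4 and 9: q ≥ t ≥ 1. Hence p + q ≥ 4. But constraint 10 requires p + q = 3, and 3 < 4. Contradiction.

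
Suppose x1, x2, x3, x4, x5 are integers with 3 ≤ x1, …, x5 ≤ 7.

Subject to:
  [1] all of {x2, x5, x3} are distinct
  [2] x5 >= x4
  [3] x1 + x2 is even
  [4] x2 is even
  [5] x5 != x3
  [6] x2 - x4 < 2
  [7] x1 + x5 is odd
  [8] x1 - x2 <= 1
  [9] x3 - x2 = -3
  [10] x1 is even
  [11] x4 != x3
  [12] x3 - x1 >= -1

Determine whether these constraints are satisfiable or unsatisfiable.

Try x1 = 4, x2 = 6, x3 = 3, x4 = 7, x5 = 7.
Check constraint 6: x2 - x4 = -1; constraint 8: x1 - x2 = -2. The remaining constraints are straightforward to verify.

Satisfiable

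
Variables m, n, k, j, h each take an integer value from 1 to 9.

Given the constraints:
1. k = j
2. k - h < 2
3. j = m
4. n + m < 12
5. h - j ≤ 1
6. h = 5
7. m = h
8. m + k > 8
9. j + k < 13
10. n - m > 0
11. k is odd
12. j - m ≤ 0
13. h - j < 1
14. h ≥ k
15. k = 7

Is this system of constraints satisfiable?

Unsatisfiable

Constraint 15 fixes k = 7 and constraint 6 fixes h = 5. Constraints 1, 3, and 7 give k = j = m = h, so k = h. But 7 ≠ 5 — contradiction.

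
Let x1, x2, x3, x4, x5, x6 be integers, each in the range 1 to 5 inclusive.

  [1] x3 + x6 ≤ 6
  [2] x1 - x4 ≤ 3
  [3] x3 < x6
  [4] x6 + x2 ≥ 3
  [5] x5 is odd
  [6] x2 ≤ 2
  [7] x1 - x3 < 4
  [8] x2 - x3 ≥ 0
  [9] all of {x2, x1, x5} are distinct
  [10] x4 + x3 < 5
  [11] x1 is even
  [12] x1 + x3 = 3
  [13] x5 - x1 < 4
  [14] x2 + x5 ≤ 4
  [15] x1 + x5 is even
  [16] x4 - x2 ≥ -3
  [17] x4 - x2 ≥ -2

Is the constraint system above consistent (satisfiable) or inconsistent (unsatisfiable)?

Constraint 11 makes x1 even and constraint 5 makes x5 odd, so x1 + x5 must be odd. Constraint 15 says x1 + x5 is even — contradiction.

Unsatisfiable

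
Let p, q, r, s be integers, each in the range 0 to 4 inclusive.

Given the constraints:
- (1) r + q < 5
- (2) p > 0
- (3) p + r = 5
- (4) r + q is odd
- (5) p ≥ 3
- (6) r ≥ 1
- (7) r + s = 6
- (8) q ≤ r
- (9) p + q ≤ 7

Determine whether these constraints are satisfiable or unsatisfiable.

The assignment p = 3, q = 1, r = 2, s = 4 works:
  constraint 1 holds since r + q = 3.
  constraint 3 holds since p + r = 5.
The rest check out directly.

Satisfiable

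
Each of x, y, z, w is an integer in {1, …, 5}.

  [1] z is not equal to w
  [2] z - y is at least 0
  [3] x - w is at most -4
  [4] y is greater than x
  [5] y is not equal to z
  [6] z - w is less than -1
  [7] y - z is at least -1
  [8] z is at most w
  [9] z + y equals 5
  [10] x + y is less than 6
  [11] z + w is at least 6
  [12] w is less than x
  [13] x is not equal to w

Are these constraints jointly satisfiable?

Unsatisfiable

Constraints 2, 4, 8, and 12 give w < x, x < y, y ≤ z, z ≤ w. Chaining: w < x < y ≤ z ≤ w, which forces w < w — impossible.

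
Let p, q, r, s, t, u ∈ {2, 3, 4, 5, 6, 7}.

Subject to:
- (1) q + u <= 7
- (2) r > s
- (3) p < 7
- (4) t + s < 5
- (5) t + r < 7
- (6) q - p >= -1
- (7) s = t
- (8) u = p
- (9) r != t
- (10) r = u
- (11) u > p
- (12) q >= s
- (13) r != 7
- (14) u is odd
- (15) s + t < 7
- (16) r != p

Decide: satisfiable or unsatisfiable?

Unsatisfiable

From constraints 8 and 10, r = u = p, so r = p. But constraint 16 says r ≠ p. Contradiction.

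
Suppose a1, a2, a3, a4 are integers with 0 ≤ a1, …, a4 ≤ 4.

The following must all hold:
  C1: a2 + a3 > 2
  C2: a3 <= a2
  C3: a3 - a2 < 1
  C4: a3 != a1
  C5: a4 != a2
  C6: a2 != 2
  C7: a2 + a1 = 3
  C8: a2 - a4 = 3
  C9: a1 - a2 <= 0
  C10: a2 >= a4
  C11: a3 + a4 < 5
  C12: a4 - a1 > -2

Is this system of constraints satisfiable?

Satisfiable

Setting (a1, a2, a3, a4) = (0, 3, 2, 0) satisfies everything: constraint 1: a2 + a3 = 5; constraint 3: a3 - a2 = -1; constraint 7: a2 + a1 = 3, and the others follow.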